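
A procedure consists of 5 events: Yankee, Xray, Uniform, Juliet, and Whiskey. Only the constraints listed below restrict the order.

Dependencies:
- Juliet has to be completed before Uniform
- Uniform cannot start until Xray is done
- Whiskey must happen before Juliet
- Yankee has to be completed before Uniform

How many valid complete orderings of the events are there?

12

The events with no prerequisites are Yankee, Xray, Whiskey; any of them can be placed first.
Systematically extending each partial ordering one event at a time and counting, there are 12 complete orderings.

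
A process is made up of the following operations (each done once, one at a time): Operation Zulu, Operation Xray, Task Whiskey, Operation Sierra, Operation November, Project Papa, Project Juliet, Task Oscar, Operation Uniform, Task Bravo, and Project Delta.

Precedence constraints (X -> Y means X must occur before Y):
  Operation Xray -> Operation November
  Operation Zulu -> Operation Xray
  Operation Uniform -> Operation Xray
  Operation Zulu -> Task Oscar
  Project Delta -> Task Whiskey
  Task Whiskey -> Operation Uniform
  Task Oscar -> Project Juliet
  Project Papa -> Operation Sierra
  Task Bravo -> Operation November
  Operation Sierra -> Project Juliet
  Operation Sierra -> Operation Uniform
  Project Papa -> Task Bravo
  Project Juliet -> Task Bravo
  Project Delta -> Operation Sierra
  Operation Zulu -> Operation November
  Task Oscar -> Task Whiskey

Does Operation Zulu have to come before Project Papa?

No

No chain of constraints connects Operation Zulu to Project Papa in either direction.
So Operation Zulu can come before Project Papa or after — it is not forced.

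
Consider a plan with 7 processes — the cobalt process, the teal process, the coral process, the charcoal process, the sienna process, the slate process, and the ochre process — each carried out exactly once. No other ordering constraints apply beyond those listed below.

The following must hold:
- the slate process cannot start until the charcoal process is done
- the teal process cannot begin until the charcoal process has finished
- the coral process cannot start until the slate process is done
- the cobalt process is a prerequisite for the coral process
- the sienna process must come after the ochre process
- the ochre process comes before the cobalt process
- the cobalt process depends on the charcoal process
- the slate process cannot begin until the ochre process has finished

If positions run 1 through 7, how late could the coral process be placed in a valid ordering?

7

No constraint forces any process after the coral process, so it can be placed last, in position 7.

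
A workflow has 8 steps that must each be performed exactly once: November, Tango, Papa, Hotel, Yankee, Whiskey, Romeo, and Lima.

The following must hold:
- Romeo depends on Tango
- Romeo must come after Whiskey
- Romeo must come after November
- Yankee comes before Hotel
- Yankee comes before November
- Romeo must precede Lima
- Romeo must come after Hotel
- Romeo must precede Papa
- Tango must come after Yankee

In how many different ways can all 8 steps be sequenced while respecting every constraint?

60

2 steps have no prerequisites (Yankee, Whiskey), so any of them could come first.
Enumerating by repeatedly choosing an available step (one whose prerequisites are all placed) gives 60 distinct complete orderings.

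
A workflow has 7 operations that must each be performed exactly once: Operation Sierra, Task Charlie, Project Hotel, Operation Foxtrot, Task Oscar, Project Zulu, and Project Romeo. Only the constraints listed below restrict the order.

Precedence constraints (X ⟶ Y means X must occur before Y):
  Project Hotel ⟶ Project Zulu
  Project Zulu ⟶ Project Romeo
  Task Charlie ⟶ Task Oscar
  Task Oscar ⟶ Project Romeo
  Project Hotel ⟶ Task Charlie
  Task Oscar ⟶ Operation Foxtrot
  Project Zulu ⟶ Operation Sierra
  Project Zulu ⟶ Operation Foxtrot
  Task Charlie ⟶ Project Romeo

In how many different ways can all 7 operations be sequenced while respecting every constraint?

Project Hotel is the only operation with nothing required before it, so every ordering starts there.
Counting all ways to extend the partial order to a total order gives 24.

24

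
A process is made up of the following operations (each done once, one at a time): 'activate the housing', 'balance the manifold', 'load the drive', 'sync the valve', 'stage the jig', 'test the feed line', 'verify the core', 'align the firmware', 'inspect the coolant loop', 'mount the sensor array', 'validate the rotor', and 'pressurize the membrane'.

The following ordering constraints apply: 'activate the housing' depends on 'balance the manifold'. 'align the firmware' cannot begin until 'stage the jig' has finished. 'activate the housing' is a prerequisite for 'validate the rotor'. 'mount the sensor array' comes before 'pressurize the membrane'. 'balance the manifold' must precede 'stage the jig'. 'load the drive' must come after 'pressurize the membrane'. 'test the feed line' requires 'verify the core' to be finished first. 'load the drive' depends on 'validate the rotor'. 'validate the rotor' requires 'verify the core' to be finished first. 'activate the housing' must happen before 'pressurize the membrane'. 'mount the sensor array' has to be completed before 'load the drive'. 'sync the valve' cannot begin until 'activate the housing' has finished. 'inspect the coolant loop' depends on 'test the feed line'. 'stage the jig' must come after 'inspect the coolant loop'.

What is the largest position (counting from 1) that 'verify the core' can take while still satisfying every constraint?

6

Following every chain forward from 'verify the core', the operations that must come later are 'load the drive', 'stage the jig', 'test the feed line', 'align the firmware', 'inspect the coolant loop', 'validate the rotor' — 6 of them.
With 6 mandatory successors out of 12 operations total, the latest slot for 'verify the core' is 12−6 = 6, and it's reachable by doing all non-successors before 'verify the core'.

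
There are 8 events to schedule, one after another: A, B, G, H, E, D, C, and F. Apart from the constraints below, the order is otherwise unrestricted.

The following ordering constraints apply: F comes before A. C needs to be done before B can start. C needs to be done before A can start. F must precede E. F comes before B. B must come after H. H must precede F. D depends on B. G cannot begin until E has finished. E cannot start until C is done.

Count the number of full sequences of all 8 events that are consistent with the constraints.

2 events have no prerequisites (H, C), so any of them could come first.
Counting all ways to extend the partial order to a total order gives 90.

90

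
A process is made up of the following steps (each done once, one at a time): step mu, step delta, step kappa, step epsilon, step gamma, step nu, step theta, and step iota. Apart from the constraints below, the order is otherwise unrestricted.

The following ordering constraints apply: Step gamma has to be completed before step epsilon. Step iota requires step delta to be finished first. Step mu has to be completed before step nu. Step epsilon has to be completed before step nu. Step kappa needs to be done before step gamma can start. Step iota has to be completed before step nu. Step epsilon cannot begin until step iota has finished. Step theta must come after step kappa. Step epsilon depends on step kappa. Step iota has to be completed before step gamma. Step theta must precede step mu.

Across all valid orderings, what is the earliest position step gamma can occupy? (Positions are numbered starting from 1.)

4

Working backwards through the constraints from step gamma, its full set of required predecessors is step delta, step kappa, step iota — 3 of them.
With 3 mandatory predecessors, the earliest step gamma can sit is position 3+1 = 4, and placing just those 3 first achieves it.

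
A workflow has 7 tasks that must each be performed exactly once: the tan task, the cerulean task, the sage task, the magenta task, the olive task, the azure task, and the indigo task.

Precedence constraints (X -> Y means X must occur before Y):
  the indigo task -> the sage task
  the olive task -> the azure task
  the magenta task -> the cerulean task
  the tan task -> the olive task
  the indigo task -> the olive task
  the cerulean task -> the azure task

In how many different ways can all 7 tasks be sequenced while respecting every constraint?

The tasks with no prerequisites are the tan task, the magenta task, the indigo task; any of them can be placed first.
Enumerating by repeatedly choosing an available task (one whose prerequisites are all placed) gives 95 distinct complete orderings.

95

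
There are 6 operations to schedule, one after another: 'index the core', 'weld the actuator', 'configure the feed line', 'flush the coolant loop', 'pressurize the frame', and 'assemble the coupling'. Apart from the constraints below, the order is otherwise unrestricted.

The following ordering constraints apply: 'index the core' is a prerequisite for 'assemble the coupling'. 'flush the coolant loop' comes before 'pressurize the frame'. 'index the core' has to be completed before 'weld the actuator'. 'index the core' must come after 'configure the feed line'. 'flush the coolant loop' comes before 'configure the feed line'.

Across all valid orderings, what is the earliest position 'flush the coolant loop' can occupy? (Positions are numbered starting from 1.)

1

Nothing is required before 'flush the coolant loop'; it can be the very first operation.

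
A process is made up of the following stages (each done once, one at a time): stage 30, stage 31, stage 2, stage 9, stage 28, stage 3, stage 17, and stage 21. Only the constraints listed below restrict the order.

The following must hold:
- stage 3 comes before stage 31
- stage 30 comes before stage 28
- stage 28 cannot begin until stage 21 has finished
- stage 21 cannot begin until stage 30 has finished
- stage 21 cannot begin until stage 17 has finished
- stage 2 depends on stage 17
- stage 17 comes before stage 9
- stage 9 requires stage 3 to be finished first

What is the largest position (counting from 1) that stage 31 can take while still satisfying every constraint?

8

Nothing depends on stage 31, so it can be the final stage, position 8.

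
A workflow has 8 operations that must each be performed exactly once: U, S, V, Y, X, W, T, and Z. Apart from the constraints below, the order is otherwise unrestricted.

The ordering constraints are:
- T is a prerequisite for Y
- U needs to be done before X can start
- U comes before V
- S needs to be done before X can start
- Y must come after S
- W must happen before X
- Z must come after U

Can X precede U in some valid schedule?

The constraints give a chain U → X, which forces U before X.
So no valid ordering can have X before U.

No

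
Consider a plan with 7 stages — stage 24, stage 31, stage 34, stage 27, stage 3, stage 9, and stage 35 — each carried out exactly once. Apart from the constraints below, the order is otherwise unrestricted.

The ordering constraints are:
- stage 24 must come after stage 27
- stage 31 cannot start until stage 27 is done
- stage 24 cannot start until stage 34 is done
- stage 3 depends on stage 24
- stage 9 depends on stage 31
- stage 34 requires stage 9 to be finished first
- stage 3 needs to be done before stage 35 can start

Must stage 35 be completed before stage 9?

There is a chain stage 9 → stage 34 → stage 24 → stage 3 → stage 35, which puts stage 9 before stage 35.
So stage 35 never precedes stage 9.

No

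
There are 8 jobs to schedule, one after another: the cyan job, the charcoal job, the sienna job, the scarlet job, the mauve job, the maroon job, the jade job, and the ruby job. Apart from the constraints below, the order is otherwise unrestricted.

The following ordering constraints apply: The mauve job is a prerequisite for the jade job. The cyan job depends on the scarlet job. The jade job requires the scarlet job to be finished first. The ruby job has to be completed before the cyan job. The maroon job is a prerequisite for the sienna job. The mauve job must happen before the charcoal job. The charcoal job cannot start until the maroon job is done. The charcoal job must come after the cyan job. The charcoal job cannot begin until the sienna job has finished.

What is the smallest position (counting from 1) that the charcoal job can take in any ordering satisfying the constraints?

The jobs that are forced before the charcoal job, directly or transitively, are the cyan job, the sienna job, the scarlet job, the mauve job, the maroon job, the ruby job. That's 6 jobs.
With 6 mandatory predecessors, the earliest the charcoal job can sit is position 6+1 = 7, and placing just those 6 first achieves it.

7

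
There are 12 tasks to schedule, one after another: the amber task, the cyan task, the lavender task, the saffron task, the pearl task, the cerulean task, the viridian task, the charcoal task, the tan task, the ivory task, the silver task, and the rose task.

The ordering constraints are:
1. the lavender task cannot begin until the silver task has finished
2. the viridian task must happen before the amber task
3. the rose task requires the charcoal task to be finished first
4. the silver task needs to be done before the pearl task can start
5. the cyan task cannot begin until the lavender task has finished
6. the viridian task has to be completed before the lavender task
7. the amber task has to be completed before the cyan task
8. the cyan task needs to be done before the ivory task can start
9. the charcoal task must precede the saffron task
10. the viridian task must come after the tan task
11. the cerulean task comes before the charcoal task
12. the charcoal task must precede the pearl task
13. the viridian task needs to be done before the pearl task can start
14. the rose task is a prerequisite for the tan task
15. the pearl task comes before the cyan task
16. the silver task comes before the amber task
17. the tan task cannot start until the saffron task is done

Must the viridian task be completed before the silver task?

Nothing in the constraints links the viridian task and the silver task; they are unordered relative to each other.
A valid ordering placing the silver task before the viridian task exists, so the answer is no.

No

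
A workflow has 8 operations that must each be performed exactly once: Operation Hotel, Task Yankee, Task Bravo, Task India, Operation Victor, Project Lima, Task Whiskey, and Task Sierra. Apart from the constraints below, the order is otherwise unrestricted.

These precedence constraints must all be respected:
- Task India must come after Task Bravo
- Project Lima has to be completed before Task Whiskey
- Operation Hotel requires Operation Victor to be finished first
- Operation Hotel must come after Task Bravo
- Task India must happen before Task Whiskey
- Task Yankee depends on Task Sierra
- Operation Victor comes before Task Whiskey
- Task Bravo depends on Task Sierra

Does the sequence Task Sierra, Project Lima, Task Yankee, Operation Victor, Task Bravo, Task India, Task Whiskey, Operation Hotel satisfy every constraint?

Going through the constraints one by one, each required predecessor appears earlier in the sequence than its dependent — e.g. Project Lima (position 2) is before Task Whiskey (position 7), as required.

Yes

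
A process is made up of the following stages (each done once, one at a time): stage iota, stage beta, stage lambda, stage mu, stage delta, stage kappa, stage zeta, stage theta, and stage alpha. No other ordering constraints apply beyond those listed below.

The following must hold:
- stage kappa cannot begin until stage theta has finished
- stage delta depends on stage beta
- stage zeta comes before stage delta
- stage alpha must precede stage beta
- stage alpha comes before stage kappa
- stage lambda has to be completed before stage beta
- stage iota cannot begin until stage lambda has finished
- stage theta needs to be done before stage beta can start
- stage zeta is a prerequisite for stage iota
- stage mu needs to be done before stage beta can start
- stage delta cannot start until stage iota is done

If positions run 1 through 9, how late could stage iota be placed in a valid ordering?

Following the constraints forward from stage iota, its only required successor is stage delta.
With 1 mandatory successor out of 9 stages total, the latest slot for stage iota is 9−1 = 8, and it's reachable by doing all non-successors before stage iota.

8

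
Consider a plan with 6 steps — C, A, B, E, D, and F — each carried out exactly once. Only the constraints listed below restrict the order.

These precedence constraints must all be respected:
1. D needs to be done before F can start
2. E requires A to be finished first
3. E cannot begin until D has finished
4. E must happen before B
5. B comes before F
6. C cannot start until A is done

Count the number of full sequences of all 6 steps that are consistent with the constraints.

The steps with no prerequisites are A, D; any of them can be placed first.
Systematically extending each partial ordering one step at a time and counting, there are 9 complete orderings.

9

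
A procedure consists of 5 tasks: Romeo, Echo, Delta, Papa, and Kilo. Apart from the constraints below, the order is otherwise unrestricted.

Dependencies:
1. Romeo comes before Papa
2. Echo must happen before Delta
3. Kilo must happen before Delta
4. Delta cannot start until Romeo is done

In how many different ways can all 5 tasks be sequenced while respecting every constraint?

18

3 tasks have no prerequisites (Romeo, Echo, Kilo), so any of them could come first.
Systematically extending each partial ordering one task at a time and counting, there are 18 complete orderings.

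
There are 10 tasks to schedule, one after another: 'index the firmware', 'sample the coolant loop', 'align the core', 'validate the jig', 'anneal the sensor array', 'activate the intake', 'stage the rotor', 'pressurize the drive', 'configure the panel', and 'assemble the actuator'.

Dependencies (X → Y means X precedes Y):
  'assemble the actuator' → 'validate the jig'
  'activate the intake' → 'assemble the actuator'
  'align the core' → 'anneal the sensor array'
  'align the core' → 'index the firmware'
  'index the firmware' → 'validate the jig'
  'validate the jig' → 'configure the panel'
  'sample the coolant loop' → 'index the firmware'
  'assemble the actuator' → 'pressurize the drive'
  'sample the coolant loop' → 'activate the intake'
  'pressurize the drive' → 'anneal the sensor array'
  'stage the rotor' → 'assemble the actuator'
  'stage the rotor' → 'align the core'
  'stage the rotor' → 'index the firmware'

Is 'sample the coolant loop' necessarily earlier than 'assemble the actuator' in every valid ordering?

Yes

Tracing the constraints gives a chain: 'sample the coolant loop' → 'activate the intake' → 'assemble the actuator'.
That forces 'sample the coolant loop' before 'assemble the actuator' in every valid schedule.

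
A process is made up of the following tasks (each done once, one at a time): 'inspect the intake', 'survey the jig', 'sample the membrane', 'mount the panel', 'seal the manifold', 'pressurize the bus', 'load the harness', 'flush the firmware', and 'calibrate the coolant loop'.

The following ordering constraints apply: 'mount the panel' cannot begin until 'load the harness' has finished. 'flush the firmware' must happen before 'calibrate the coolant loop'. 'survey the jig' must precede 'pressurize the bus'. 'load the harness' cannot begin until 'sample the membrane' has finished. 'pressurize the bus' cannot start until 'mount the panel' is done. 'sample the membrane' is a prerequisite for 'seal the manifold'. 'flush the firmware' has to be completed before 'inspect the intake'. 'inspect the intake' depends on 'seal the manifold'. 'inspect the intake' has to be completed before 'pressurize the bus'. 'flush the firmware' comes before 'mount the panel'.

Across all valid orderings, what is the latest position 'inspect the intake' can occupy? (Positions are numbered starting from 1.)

Following the constraints forward from 'inspect the intake', its only required successor is 'pressurize the bus'.
So at least 1 task follows 'inspect the intake', putting 'inspect the intake' no later than position 8. That position is achievable by scheduling everything else first.

8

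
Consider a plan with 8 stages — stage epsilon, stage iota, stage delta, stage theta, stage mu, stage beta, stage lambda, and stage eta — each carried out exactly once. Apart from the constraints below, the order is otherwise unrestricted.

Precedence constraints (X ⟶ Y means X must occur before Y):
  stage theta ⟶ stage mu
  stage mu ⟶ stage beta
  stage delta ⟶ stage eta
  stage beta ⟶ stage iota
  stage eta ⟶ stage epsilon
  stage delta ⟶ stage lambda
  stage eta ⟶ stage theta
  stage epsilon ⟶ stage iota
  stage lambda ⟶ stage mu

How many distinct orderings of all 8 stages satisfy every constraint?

14

Only stage delta has no prerequisites, so it must go first.
Counting all ways to extend the partial order to a total order gives 14.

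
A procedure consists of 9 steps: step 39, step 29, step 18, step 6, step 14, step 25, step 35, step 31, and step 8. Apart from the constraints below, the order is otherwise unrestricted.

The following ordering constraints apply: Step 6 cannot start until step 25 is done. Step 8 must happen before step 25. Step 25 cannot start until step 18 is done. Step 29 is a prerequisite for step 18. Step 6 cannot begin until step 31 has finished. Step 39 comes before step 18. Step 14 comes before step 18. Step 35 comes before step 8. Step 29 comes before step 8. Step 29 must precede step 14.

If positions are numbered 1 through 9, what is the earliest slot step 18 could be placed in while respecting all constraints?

4

Every step that must precede step 18 has to come before it. Tracing all chains that end at step 18, those steps are: step 39, step 29, step 14 — 3 in total.
So at minimum 3 steps come before step 18, putting step 18 no earlier than position 4. That position is achievable by scheduling exactly those predecessors first.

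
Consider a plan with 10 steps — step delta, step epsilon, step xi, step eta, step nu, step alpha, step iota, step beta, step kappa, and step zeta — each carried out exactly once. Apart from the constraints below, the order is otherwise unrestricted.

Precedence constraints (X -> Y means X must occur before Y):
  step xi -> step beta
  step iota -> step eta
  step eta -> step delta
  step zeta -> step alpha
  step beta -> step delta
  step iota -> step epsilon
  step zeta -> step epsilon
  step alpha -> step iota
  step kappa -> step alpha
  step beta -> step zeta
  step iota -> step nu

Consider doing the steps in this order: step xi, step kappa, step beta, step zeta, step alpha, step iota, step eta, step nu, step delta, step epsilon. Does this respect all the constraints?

Checking each listed constraint against this order: for instance, step beta is in position 3 and step delta in position 9, so that constraint holds — and the remaining constraints check out the same way.

Yes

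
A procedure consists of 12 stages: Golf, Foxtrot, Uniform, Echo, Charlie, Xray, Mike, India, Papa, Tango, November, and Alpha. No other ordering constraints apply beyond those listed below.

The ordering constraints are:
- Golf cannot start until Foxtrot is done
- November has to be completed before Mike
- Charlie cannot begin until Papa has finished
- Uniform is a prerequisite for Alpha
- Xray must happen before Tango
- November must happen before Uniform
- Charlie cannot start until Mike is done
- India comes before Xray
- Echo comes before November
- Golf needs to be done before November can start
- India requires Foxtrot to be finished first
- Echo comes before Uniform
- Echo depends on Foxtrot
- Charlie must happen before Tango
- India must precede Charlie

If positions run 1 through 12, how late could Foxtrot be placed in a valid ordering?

2

Following every chain forward from Foxtrot, the stages that must come later are Golf, Uniform, Echo, Charlie, Xray, Mike, India, Tango, November, Alpha — 10 of them.
So at least 10 stages follow Foxtrot, putting Foxtrot no later than position 2. That position is achievable by scheduling everything else first.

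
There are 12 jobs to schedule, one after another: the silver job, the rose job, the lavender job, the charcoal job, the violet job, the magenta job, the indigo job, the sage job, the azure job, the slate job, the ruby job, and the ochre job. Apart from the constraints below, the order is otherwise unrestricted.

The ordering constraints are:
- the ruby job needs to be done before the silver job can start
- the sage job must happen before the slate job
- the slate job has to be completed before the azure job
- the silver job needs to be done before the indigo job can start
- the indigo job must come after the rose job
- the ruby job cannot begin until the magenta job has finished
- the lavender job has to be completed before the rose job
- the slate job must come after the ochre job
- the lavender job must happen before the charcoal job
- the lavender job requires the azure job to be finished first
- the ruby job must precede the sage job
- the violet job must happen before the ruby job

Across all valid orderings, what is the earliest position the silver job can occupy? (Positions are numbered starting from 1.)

4

The jobs that are forced before the silver job, directly or transitively, are the violet job, the magenta job, the ruby job. That's 3 jobs.
So at minimum 3 jobs come before the silver job, putting the silver job no earlier than position 4. That position is achievable by scheduling exactly those predecessors first.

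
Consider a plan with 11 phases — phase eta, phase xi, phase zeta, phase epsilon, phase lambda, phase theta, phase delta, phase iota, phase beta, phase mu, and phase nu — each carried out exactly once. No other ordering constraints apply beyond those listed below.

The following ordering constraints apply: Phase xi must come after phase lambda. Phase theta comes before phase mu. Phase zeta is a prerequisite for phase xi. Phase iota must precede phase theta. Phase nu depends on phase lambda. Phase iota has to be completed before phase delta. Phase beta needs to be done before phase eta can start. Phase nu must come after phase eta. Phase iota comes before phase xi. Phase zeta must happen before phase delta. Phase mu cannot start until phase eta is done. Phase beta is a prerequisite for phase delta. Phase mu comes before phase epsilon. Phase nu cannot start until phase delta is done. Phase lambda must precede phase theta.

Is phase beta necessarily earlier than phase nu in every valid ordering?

There is a constraint chain phase beta → phase eta → phase nu.
So phase beta must precede phase nu in any valid ordering.

Yes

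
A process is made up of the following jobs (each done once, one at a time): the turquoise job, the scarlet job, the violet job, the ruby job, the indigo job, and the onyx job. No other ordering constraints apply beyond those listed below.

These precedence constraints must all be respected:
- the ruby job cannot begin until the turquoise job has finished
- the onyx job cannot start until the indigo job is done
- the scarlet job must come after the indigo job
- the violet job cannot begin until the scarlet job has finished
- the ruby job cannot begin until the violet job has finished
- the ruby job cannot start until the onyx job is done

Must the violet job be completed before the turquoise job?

No

Nothing in the constraints links the violet job and the turquoise job; they are unordered relative to each other.
There exist valid orderings with the turquoise job before the violet job, so the violet job is not required to come first.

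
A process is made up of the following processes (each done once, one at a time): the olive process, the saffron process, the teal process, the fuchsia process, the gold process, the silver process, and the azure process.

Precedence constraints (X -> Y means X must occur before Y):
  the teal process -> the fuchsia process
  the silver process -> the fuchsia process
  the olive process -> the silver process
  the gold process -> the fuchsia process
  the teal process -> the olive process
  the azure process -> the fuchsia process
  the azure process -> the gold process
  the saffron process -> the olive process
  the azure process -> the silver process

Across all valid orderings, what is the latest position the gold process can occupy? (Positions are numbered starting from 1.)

6

Following the constraints forward from the gold process, its only required successor is the fuchsia process.
So at least 1 process follows the gold process, putting the gold process no later than position 6. That position is achievable by scheduling everything else first.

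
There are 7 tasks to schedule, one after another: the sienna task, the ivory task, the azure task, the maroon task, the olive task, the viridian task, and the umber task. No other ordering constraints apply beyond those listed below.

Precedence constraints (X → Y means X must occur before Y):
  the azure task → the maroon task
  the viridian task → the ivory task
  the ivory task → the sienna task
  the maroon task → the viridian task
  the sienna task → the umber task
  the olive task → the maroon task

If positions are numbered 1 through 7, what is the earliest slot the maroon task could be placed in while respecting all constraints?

Working backwards through the constraints from the maroon task, its full set of required predecessors is the azure task, the olive task — 2 of them.
With 2 mandatory predecessors, the earliest the maroon task can sit is position 2+1 = 3, and placing just those 2 first achieves it.

3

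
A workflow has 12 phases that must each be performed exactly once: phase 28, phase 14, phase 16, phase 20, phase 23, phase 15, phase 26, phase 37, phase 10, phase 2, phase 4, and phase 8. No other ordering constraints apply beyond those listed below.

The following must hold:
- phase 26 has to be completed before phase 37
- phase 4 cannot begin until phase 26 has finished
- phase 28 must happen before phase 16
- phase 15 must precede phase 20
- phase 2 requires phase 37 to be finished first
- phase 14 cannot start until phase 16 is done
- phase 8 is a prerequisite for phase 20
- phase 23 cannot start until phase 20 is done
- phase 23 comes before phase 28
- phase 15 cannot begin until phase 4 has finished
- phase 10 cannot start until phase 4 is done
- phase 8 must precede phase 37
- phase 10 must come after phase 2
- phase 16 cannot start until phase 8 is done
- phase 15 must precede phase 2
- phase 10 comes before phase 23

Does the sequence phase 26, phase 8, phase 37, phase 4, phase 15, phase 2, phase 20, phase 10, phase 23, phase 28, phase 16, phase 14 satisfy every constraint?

Every stated constraint is respected: phase 8 sits at position 2, ahead of phase 16 at position 11, and each of the other listed pairs likewise has the predecessor earlier in the sequence.

Yes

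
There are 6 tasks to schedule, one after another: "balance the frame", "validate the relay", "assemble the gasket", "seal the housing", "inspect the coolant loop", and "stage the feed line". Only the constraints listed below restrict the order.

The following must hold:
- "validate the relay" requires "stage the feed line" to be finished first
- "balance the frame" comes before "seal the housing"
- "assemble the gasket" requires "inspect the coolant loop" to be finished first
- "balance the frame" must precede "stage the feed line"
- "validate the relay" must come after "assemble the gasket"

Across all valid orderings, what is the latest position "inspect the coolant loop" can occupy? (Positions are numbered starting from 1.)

Every task that must follow "inspect the coolant loop" has to come after it. Tracing all chains starting from "inspect the coolant loop", those tasks are: "validate the relay", "assemble the gasket" — 2 in total.
With 2 mandatory successors out of 6 tasks total, the latest slot for "inspect the coolant loop" is 6−2 = 4, and it's reachable by doing all non-successors before "inspect the coolant loop".

4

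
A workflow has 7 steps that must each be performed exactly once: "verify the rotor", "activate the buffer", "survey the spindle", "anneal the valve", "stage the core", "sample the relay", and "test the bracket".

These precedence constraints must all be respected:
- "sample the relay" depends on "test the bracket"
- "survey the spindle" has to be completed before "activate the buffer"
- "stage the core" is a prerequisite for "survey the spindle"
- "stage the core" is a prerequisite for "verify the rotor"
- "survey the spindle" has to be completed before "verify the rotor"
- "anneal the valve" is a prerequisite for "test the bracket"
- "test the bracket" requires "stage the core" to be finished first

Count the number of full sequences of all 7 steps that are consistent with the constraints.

2 steps have no prerequisites ("anneal the valve", "stage the core"), so any of them could come first.
Enumerating by repeatedly choosing an available step (one whose prerequisites are all placed) gives 60 distinct complete orderings.

60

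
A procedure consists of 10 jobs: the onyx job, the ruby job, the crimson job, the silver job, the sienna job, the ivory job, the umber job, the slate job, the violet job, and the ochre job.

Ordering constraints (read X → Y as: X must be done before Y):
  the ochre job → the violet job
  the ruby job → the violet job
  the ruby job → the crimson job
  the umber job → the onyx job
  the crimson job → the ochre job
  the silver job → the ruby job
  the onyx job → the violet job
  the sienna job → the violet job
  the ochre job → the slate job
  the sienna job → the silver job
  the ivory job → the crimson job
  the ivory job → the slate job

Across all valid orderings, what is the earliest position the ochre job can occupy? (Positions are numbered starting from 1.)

6

Every job that must precede the ochre job has to come before it. Tracing all chains that end at the ochre job, those jobs are: the ruby job, the crimson job, the silver job, the sienna job, the ivory job — 5 in total.
With 5 mandatory predecessors, the earliest the ochre job can sit is position 5+1 = 6, and placing just those 5 first achieves it.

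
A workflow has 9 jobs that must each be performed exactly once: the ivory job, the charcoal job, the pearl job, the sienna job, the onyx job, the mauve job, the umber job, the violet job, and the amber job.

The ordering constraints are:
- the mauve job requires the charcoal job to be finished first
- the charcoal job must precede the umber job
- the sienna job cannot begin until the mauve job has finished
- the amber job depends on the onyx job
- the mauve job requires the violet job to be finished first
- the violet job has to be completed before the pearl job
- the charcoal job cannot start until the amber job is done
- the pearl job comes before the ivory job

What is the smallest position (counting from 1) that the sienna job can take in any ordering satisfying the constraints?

6

Working backwards through the constraints from the sienna job, its full set of required predecessors is the charcoal job, the onyx job, the mauve job, the violet job, the amber job — 5 of them.
With 5 mandatory predecessors, the earliest the sienna job can sit is position 5+1 = 6, and placing just those 5 first achieves it.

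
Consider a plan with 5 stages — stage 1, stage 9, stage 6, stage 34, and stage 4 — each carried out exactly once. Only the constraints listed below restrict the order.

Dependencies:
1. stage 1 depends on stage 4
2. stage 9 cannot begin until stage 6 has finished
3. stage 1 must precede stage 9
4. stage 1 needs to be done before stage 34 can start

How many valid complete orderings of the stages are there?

2 stages have no prerequisites (stage 6, stage 4), so any of them could come first.
Counting all ways to extend the partial order to a total order gives 7.

7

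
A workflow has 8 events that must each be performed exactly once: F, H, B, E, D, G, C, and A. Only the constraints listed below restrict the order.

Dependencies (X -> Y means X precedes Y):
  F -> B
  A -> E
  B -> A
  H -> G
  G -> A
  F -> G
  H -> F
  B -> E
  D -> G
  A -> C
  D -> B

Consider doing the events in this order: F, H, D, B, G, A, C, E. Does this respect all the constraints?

No

Here H comes after F.
But one of the constraints requires H before F, so this ordering violates it.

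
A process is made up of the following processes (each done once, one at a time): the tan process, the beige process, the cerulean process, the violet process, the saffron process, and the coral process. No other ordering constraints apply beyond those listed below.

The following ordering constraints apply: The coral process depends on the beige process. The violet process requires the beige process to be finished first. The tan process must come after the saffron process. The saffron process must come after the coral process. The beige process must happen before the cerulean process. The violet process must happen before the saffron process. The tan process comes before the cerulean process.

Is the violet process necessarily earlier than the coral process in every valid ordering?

No

No chain of constraints connects the violet process to the coral process in either direction.
There exist valid orderings with the coral process before the violet process, so the violet process is not required to come first.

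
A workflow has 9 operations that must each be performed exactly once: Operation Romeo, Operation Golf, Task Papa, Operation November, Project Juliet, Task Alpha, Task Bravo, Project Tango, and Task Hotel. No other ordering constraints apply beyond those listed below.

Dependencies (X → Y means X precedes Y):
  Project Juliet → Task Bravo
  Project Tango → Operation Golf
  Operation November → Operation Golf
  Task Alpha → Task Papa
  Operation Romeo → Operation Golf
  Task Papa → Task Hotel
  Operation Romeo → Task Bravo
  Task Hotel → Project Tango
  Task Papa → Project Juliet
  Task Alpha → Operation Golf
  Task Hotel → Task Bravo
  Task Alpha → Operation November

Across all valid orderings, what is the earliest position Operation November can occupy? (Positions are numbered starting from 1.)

2

The only operation forced before Operation November (directly or transitively) is Task Alpha.
With 1 mandatory predecessor, the earliest Operation November can sit is position 1+1 = 2, and placing just that one first achieves it.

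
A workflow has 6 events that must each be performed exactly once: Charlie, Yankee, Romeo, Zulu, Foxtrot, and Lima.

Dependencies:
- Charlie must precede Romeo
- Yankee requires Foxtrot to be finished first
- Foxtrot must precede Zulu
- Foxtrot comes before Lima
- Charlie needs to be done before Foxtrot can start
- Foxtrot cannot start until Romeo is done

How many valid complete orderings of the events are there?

Only Charlie has no prerequisites, so it must go first.
Systematically extending each partial ordering one event at a time and counting, there are 6 complete orderings.

6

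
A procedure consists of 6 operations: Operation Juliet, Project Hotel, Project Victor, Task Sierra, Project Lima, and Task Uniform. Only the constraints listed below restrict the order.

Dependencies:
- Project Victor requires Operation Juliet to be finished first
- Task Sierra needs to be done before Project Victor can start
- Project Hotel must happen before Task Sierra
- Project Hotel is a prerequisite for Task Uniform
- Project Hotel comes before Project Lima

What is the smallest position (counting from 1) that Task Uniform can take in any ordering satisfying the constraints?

Working backwards through the constraints from Task Uniform, its only required predecessor is Project Hotel.
With 1 mandatory predecessor, the earliest Task Uniform can sit is position 1+1 = 2, and placing just that one first achieves it.

2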